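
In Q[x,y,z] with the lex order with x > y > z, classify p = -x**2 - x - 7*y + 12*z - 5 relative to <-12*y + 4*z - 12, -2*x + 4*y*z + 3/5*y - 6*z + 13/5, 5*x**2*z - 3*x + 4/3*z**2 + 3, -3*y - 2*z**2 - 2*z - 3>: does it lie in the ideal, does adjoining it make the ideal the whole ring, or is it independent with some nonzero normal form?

First compute the reduced Gröbner basis of I by Buchberger's algorithm.
f_1 = -12*y + 4*z - 12, LT = y.
f_2 = -2*x + 4*y*z + 3/5*y - 6*z + 13/5, LT = x.
f_3 = 5*x**2*z - 3*x + 4/3*z**2 + 3, LT = x**2*z.
f_4 = -3*y - 2*z**2 - 2*z - 3, LT = y.

S(f_1,f_4): lcm = y. S = -2/3*z**2 - z.
  leading term z**2: no divisor's leading term divides it; move -2/3*z**2 to the remainder.
  leading term z: no divisor's leading term divides it; move -z to the remainder.
  remainder -2/3*z**2 - z ≠ 0; add h_5 = -2/3*z**2 - z to the basis.

S(f_2,f_3): lcm = x**2*z. S = -2*x*y*z**2 - 3/10*x*y*z + 3*x*z**2 - 13/10*x*z + 3/5*x - 4/15*z**2 - 3/5.
  leading term x*y*z**2: subtract (1/6*x*z**2)·f_1 from -2*x*y*z**2 - 3/10*x*y*z + 3*x*z**2 - 13/10*x*z + 3/5*x - 4/15*z**2 - 3/5 → -3/10*x*y*z - 2/3*x*z**3 + 5*x*z**2 - 13/10*x*z + 3/5*x - 4/15*z**2 - 3/5
  leading term x*y*z: subtract (1/40*x*z)·f_1 from -3/10*x*y*z - 2/3*x*z**3 + 5*x*z**2 - 13/10*x*z + 3/5*x - 4/15*z**2 - 3/5 → -2/3*x*z**3 + 49/10*x*z**2 - x*z + 3/5*x - 4/15*z**2 - 3/5
  leading term x*z**3: subtract (1/3*z**3)·f_2 from -2/3*x*z**3 + 49/10*x*z**2 - x*z + 3/5*x - 4/15*z**2 - 3/5 → 49/10*x*z**2 - x*z + 3/5*x - 4/3*y*z**4 - 1/5*y*z**3 + 2*z**4 - 13/15*z**3 - 4/15*z**2 - 3/5
  leading term x*z**2: subtract (-49/20*z**2)·f_2 from 49/10*x*z**2 - x*z + 3/5*x - 4/3*y*z**4 - 1/5*y*z**3 + 2*z**4 - 13/15*z**3 - 4/15*z**2 - 3/5 → -x*z + 3/5*x - 4/3*y*z**4 + 48/5*y*z**3 + 147/100*y*z**2 + 2*z**4 - 467/30*z**3 + 1831/300*z**2 - 3/5
  leading term x*z: subtract (1/2*z)·f_2 from -x*z + 3/5*x - 4/3*y*z**4 + 48/5*y*z**3 + 147/100*y*z**2 + 2*z**4 - 467/30*z**3 + 1831/300*z**2 - 3/5 → 3/5*x - 4/3*y*z**4 + 48/5*y*z**3 - 53/100*y*z**2 - 3/10*y*z + 2*z**4 - 467/30*z**3 + 2731/300*z**2 - 13/10*z - 3/5
  leading term x: subtract (-3/10)·f_2 from 3/5*x - 4/3*y*z**4 + 48/5*y*z**3 - 53/100*y*z**2 - 3/10*y*z + 2*z**4 - 467/30*z**3 + 2731/300*z**2 - 13/10*z - 3/5 → -4/3*y*z**4 + 48/5*y*z**3 - 53/100*y*z**2 + 9/10*y*z + 9/50*y + 2*z**4 - 467/30*z**3 + 2731/300*z**2 - 31/10*z + 9/50
  leading term y*z**4: subtract (1/9*z**4)·f_1 from -4/3*y*z**4 + 48/5*y*z**3 - 53/100*y*z**2 + 9/10*y*z + 9/50*y + 2*z**4 - 467/30*z**3 + 2731/300*z**2 - 31/10*z + 9/50 → 48/5*y*z**3 - 53/100*y*z**2 + 9/10*y*z + 9/50*y - 4/9*z**5 + 10/3*z**4 - 467/30*z**3 + 2731/300*z**2 - 31/10*z + 9/50
  leading term y*z**3: subtract (-4/5*z**3)·f_1 from 48/5*y*z**3 - 53/100*y*z**2 + 9/10*y*z + 9/50*y - 4/9*z**5 + 10/3*z**4 - 467/30*z**3 + 2731/300*z**2 - 31/10*z + 9/50 → -53/100*y*z**2 + 9/10*y*z + 9/50*y - 4/9*z**5 + 98/15*z**4 - 151/6*z**3 + 2731/300*z**2 - 31/10*z + 9/50
  leading term y*z**2: subtract (53/1200*z**2)·f_1 from -53/100*y*z**2 + 9/10*y*z + 9/50*y - 4/9*z**5 + 98/15*z**4 - 151/6*z**3 + 2731/300*z**2 - 31/10*z + 9/50 → 9/10*y*z + 9/50*y - 4/9*z**5 + 98/15*z**4 - 7603/300*z**3 + 289/30*z**2 - 31/10*z + 9/50
  leading term y*z: subtract (-3/40*z)·f_1 from 9/10*y*z + 9/50*y - 4/9*z**5 + 98/15*z**4 - 7603/300*z**3 + 289/30*z**2 - 31/10*z + 9/50 → 9/50*y - 4/9*z**5 + 98/15*z**4 - 7603/300*z**3 + 149/15*z**2 - 4*z + 9/50
  leading term y: subtract (-3/200)·f_1 from 9/50*y - 4/9*z**5 + 98/15*z**4 - 7603/300*z**3 + 149/15*z**2 - 4*z + 9/50 → -4/9*z**5 + 98/15*z**4 - 7603/300*z**3 + 149/15*z**2 - 197/50*z
  leading term z**5: subtract (2/3*z**3)·h_5 from -4/9*z**5 + 98/15*z**4 - 7603/300*z**3 + 149/15*z**2 - 197/50*z → 36/5*z**4 - 7603/300*z**3 + 149/15*z**2 - 197/50*z
  leading term z**4: subtract (-54/5*z**2)·h_5 from 36/5*z**4 - 7603/300*z**3 + 149/15*z**2 - 197/50*z → -10843/300*z**3 + 149/15*z**2 - 197/50*z
  leading term z**3: subtract (10843/200*z)·h_5 from -10843/300*z**3 + 149/15*z**2 - 197/50*z → 38489/600*z**2 - 197/50*z
  leading term z**2: subtract (-38489/400)·h_5 from 38489/600*z**2 - 197/50*z → -8013/80*z
  leading term z: no divisor's leading term divides it; move -8013/80*z to the remainder.
  remainder -8013/80*z ≠ 0; add h_6 = -8013/80*z to the basis.

The other S-polynomials (S(f_1,f_2), S(f_1,f_3), S(f_2,f_4), S(f_3,f_4), S(f_1,h_5), S(f_2,h_5), S(f_3,h_5), S(f_4,h_5), S(f_1,h_6), S(f_2,h_6), S(f_3,h_6), S(f_4,h_6), S(h_5,h_6)) all reduce to 0 modulo the current basis, so we have a Gröbner basis.
Inter-reduce: drop elements whose leading term is divisible by another's, tail-reduce, and make monic.
Reduced Gröbner basis: {x - 1, y + 1, z}.
Label its elements g_1 = x - 1, g_2 = y + 1, g_3 = z.

Reduce p = -x**2 - x - 7*y + 12*z - 5 modulo G:
  leading term x**2: subtract (-x)·g_1 from -x**2 - x - 7*y + 12*z - 5 → -2*x - 7*y + 12*z - 5
  leading term x: subtract (-2)·g_1 from -2*x - 7*y + 12*z - 5 → -7*y + 12*z - 7
  leading term y: subtract (-7)·g_2 from -7*y + 12*z - 7 → 12*z
  leading term z: subtract (12)·g_3 from 12*z → 0
  normal form = 0.
Since the normal form is 0, p ∈ I.

-x**2 - x - 7*y + 12*z - 5 lies in I (it reduces to 0).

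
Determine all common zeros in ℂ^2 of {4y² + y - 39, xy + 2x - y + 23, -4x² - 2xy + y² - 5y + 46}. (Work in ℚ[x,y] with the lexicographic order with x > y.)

{(-4, 3)}

Compute a lex Gröbner basis by Buchberger's algorithm.
f_1 = 4y² + y - 39, LT = y².
f_2 = xy + 2x - y + 23, LT = xy.
f_3 = -4x² - 2xy + y² - 5y + 46, LT = x².

S(f_1,f_2): lcm = xy². S = -7/4xy - 39/4x + y² - 23y.
  leading term xy: subtract (-7/4)·f_2 from -7/4xy - 39/4x + y² - 23y → -25/4x + y² - 99/4y + 161/4
  leading term x: no divisor's leading term divides it; move -25/4x to the remainder.
  leading term y²: subtract (¼)·f_1 from y² - 99/4y + 161/4 → -25y + 50
  leading term y: no divisor's leading term divides it; move -25y to the remainder.
  leading term 1: no divisor's leading term divides it; move 50 to the remainder.
  remainder -25/4x - 25y + 50 ≠ 0; add h_4 = -25/4x - 25y + 50 to the basis.

S(f_2,f_3): lcm = x²y. S = 2x² - ½xy² - xy + 23x + ¼y³ - 5/4y² + 23/2y.
  leading term x²: subtract (-½)·f_3 from 2x² - ½xy² - xy + 23x + ¼y³ - 5/4y² + 23/2y → -½xy² - 2xy + 23x + ¼y³ - ¾y² + 9y + 23
  leading term xy²: subtract (-⅛x)·f_1 from -½xy² - 2xy + 23x + ¼y³ - ¾y² + 9y + 23 → -15/8xy + 145/8x + ¼y³ - ¾y² + 9y + 23
  leading term xy: subtract (-15/8)·f_2 from -15/8xy + 145/8x + ¼y³ - ¾y² + 9y + 23 → 175/8x + ¼y³ - ¾y² + 57/8y + 529/8
  leading term x: subtract (-7/2)·h_4 from 175/8x + ¼y³ - ¾y² + 57/8y + 529/8 → ¼y³ - ¾y² - 643/8y + 1929/8
  leading term y³: subtract (1/16y)·f_1 from ¼y³ - ¾y² - 643/8y + 1929/8 → -13/16y² - 1247/16y + 1929/8
  leading term y²: subtract (-13/64)·f_1 from -13/16y² - 1247/16y + 1929/8 → -4975/64y + 14925/64
  leading term y: no divisor's leading term divides it; move -4975/64y to the remainder.
  leading term 1: no divisor's leading term divides it; move 14925/64 to the remainder.
  remainder -4975/64y + 14925/64 ≠ 0; add h_5 = -4975/64y + 14925/64 to the basis.

The other S-polynomials (S(f_1,f_3), S(f_1,h_4), S(f_2,h_4), S(f_3,h_4), S(f_1,h_5), S(f_2,h_5), S(f_3,h_5), S(h_4,h_5)) all reduce to 0 modulo the current basis, so we have a Gröbner basis.
Inter-reduce: drop elements whose leading term is divisible by another's, tail-reduce, and make monic.
Reduced Gröbner basis: {x + 4, y - 3}.

Elimination: the polynomial y - 3 lies in the elimination ideal for y, so y ∈ {3}. For each such y, the remaining basis elements (now univariate) give the rest of the solution.
  y = 3: the earlier basis element becomes x + 4 = 0, giving x = -4 — point (-4, 3).
Check: every point annihilates each of the original generators.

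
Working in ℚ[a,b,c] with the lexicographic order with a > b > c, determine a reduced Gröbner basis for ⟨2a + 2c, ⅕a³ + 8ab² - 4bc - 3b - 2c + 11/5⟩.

G = {a + c, b²c + ½bc + ⅜b + 1/40c³ + ¼c - 11/40}

f_1 = 2a + 2c, LT = a.
f_2 = ⅕a³ + 8ab² - 4bc - 3b - 2c + 11/5, LT = a³.

S(f_1,f_2): lcm = a³. S = a²c - 40ab² + 20bc + 15b + 10c - 11.
  leading term a²c: subtract (½ac)·f_1 from a²c - 40ab² + 20bc + 15b + 10c - 11 → -40ab² - ac² + 20bc + 15b + 10c - 11
  leading term ab²: subtract (-20b²)·f_1 from -40ab² - ac² + 20bc + 15b + 10c - 11 → -ac² + 40b²c + 20bc + 15b + 10c - 11
  leading term ac²: subtract (-½c²)·f_1 from -ac² + 40b²c + 20bc + 15b + 10c - 11 → 40b²c + 20bc + 15b + c³ + 10c - 11
  leading term b²c: no divisor's leading term divides it; move 40b²c to the remainder.
  leading term bc: no divisor's leading term divides it; move 20bc to the remainder.
  leading term b: no divisor's leading term divides it; move 15b to the remainder.
  leading term c³: no divisor's leading term divides it; move c³ to the remainder.
  leading term c: no divisor's leading term divides it; move 10c to the remainder.
  leading term 1: no divisor's leading term divides it; move -11 to the remainder.
  remainder 40b²c + 20bc + 15b + c³ + 10c - 11 ≠ 0; add g_3 = 40b²c + 20bc + 15b + c³ + 10c - 11 to the basis.

The other S-polynomials (S(f_1,g_3), S(f_2,g_3)) all reduce to 0 modulo the current basis, so we have a Gröbner basis.
Inter-reduce: drop elements whose leading term is divisible by another's, tail-reduce, and make monic.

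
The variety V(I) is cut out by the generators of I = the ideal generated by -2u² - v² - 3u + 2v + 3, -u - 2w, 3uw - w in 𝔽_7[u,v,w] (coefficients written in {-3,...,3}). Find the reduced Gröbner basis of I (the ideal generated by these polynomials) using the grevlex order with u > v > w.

f_1 = -2u² - v² - 3u + 2v + 3, LT = u².
f_2 = -u - 2w, LT = u.
f_3 = 3uw - w, LT = uw.

S(f_1,f_2): lcm = u². S = -3v² - 2uw - 2u - v + 2.
  leading term v²: no divisor's leading term divides it; move -3v² to the remainder.
  leading term uw: subtract (2w)·f_2 from -2uw - 2u - v + 2 → -3w² - 2u - v + 2
  leading term w²: no divisor's leading term divides it; move -3w² to the remainder.
  leading term u: subtract (2)·f_2 from -2u - v + 2 → -v - 3w + 2
  leading term v: no divisor's leading term divides it; move -v to the remainder.
  leading term w: no divisor's leading term divides it; move -3w to the remainder.
  leading term 1: no divisor's leading term divides it; move 2 to the remainder.
  remainder -3v² - 3w² - v - 3w + 2 ≠ 0; add g_4 = -3v² - 3w² - v - 3w + 2 to the basis.

S(f_1,f_3): lcm = u²w. S = -3v²w + 3uw - vw + 2w.
  leading term v²w: subtract (w)·g_4 from -3v²w + 3uw - vw + 2w → 3w³ + 3uw + 3w²
  leading term w³: no divisor's leading term divides it; move 3w³ to the remainder.
  leading term uw: subtract (-3w)·f_2 from 3uw + 3w² → -3w²
  leading term w²: no divisor's leading term divides it; move -3w² to the remainder.
  remainder 3w³ - 3w² ≠ 0; add g_5 = 3w³ - 3w² to the basis.

S(f_2,f_3): lcm = uw. S = 2w² - 2w.
  leading term w²: no divisor's leading term divides it; move 2w² to the remainder.
  leading term w: no divisor's leading term divides it; move -2w to the remainder.
  remainder 2w² - 2w ≠ 0; add g_6 = 2w² - 2w to the basis.

S(f_1,g_4): leading monomials are coprime, so the S-polynomial reduces to 0 (Buchberger's first criterion).
S(f_2,g_4): leading monomials are coprime, so the S-polynomial reduces to 0 (Buchberger's first criterion).
S(f_3,g_4): leading monomials are coprime, so the S-polynomial reduces to 0 (Buchberger's first criterion).
S(f_1,g_5): leading monomials are coprime, so the S-polynomial reduces to 0 (Buchberger's first criterion).
S(f_2,g_5): leading monomials are coprime, so the S-polynomial reduces to 0 (Buchberger's first criterion).
S(f_3,g_5): lcm = uw³. S = uw² + 2w³.
  leading term uw²: subtract (-w²)·f_2 from uw² + 2w³ → 0
  remainder 0.

S(g_4,g_5): leading monomials are coprime, so the S-polynomial reduces to 0 (Buchberger's first criterion).
S(f_1,g_6): leading monomials are coprime, so the S-polynomial reduces to 0 (Buchberger's first criterion).
S(f_2,g_6): leading monomials are coprime, so the S-polynomial reduces to 0 (Buchberger's first criterion).
S(f_3,g_6): lcm = uw². S = uw + 2w².
  leading term uw: subtract (-w)·f_2 from uw + 2w² → 0
  remainder 0.

S(g_4,g_6): leading monomials are coprime, so the S-polynomial reduces to 0 (Buchberger's first criterion).
S(g_5,g_6): lcm = w³. S = 0.
  remainder 0.

Every S-polynomial of the final basis reduces to 0, so we have a Gröbner basis.
Inter-reduce: drop elements whose leading term is divisible by another's, tail-reduce, and make monic.

G = {v² - 2v + 2w - 3, w² - w, u + 2w}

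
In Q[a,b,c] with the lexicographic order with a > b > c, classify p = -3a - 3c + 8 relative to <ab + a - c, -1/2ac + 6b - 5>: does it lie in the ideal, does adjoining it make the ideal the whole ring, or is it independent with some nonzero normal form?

-3a - 3c + 8 is independent of I; its normal form modulo I is -3a - 3c + 8.

First compute the reduced Gröbner basis of I by Buchberger's algorithm.
f_1 = ab + a - c, LT = ab.
f_2 = -1/2ac + 6b - 5, LT = ac.

S(f_1,f_2): lcm = abc. S = ac + 12b^2 - 10b - c^2.
  leading term ac: subtract (-2)·f_2 from ac + 12b^2 - 10b - c^2 → 12b^2 + 2b - c^2 - 10
  leading term b^2: no divisor's leading term divides it; move 12b^2 to the remainder.
  leading term b: no divisor's leading term divides it; move 2b to the remainder.
  leading term c^2: no divisor's leading term divides it; move -c^2 to the remainder.
  leading term 1: no divisor's leading term divides it; move -10 to the remainder.
  remainder 12b^2 + 2b - c^2 - 10 ≠ 0; add h_3 = 12b^2 + 2b - c^2 - 10 to the basis.

The other S-polynomials (S(f_1,h_3), S(f_2,h_3)) all reduce to 0 modulo the current basis, so we have a Gröbner basis.
Inter-reduce: drop elements whose leading term is divisible by another's, tail-reduce, and make monic.
Reduced Gröbner basis: {ab + a - c, ac - 12b + 10, b^2 + 1/6b - 1/12c^2 - 5/6}.
Label its elements g_1 = ab + a - c, g_2 = ac - 12b + 10, g_3 = b^2 + 1/6b - 1/12c^2 - 5/6.

Reduce p = -3a - 3c + 8 modulo G:
  leading term a: no divisor's leading term divides it; move -3a to the remainder.
  leading term c: no divisor's leading term divides it; move -3c to the remainder.
  leading term 1: no divisor's leading term divides it; move 8 to the remainder.
  normal form = -3a - 3c + 8.
The normal form is nonzero, so p ∉ I. Since p minus its normal form lies in I, I + (p) = I + (r) where r = -3a - 3c + 8; decide whether this ideal is the whole ring.
Run Buchberger on G together with r (pairs among the g_i already reduce to 0 since G is a Gröbner basis):
g_1 = ab + a - c, LT = ab.
g_2 = ac - 12b + 10, LT = ac.
g_3 = b^2 + 1/6b - 1/12c^2 - 5/6, LT = b^2.
r = -3a - 3c + 8, LT = a.

S(g_1,r): lcm = ab. S = a - bc + 8/3b - c.
  leading term a: subtract (-1/3)·r from a - bc + 8/3b - c → -bc + 8/3b - 2c + 8/3
  leading term bc: no divisor's leading term divides it; move -bc to the remainder.
  leading term b: no divisor's leading term divides it; move 8/3b to the remainder.
  leading term c: no divisor's leading term divides it; move -2c to the remainder.
  leading term 1: no divisor's leading term divides it; move 8/3 to the remainder.
  remainder -bc + 8/3b - 2c + 8/3 ≠ 0; add m_5 = -bc + 8/3b - 2c + 8/3 to the basis.

S(g_2,r): lcm = ac. S = -12b - c^2 + 8/3c + 10.
  leading term b: no divisor's leading term divides it; move -12b to the remainder.
  leading term c^2: no divisor's leading term divides it; move -c^2 to the remainder.
  leading term c: no divisor's leading term divides it; move 8/3c to the remainder.
  leading term 1: no divisor's leading term divides it; move 10 to the remainder.
  remainder -12b - c^2 + 8/3c + 10 ≠ 0; add m_6 = -12b - c^2 + 8/3c + 10 to the basis.

S(g_3,m_5): lcm = b^2c. S = 8/3b^2 - 11/6bc + 8/3b - 1/12c^3 - 5/6c.
  leading term b^2: subtract (8/3)·g_3 from 8/3b^2 - 11/6bc + 8/3b - 1/12c^3 - 5/6c → -11/6bc + 20/9b - 1/12c^3 + 2/9c^2 - 5/6c + 20/9
  leading term bc: subtract (11/6)·m_5 from -11/6bc + 20/9b - 1/12c^3 + 2/9c^2 - 5/6c + 20/9 → -8/3b - 1/12c^3 + 2/9c^2 + 17/6c - 8/3
  leading term b: subtract (2/9)·m_6 from -8/3b - 1/12c^3 + 2/9c^2 + 17/6c - 8/3 → -1/12c^3 + 4/9c^2 + 121/54c - 44/9
  leading term c^3: no divisor's leading term divides it; move -1/12c^3 to the remainder.
  leading term c^2: no divisor's leading term divides it; move 4/9c^2 to the remainder.
  leading term c: no divisor's leading term divides it; move 121/54c to the remainder.
  leading term 1: no divisor's leading term divides it; move -44/9 to the remainder.
  remainder -1/12c^3 + 4/9c^2 + 121/54c - 44/9 ≠ 0; add m_7 = -1/12c^3 + 4/9c^2 + 121/54c - 44/9 to the basis.

The other S-polynomials (S(g_1,g_2), S(g_1,g_3), S(g_2,g_3), S(g_3,r), S(g_1,m_5), S(g_2,m_5), S(r,m_5), S(g_1,m_6), S(g_2,m_6), S(g_3,m_6), S(r,m_6), S(m_5,m_6), S(g_1,m_7), S(g_2,m_7), S(g_3,m_7), S(r,m_7), S(m_5,m_7), S(m_6,m_7)) all reduce to 0 modulo the current basis, so we have a Gröbner basis.
Inter-reduce: drop elements whose leading term is divisible by another's, tail-reduce, and make monic.
Reduced Gröbner basis: {a + c - 8/3, b + 1/12c^2 - 2/9c - 5/6, c^3 - 16/3c^2 - 242/9c + 176/3}.
The reduced Gröbner basis of I + (p) is {a + c - 8/3, b + 1/12c^2 - 2/9c - 5/6, c^3 - 16/3c^2 - 242/9c + 176/3} ≠ {1}, a proper ideal, so the enlarged system stays consistent: p is independent of I, with normal form -3a - 3c + 8.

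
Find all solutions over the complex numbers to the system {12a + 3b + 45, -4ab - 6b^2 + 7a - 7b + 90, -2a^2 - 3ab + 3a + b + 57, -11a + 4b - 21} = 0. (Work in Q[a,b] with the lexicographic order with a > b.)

{(-3, -3)}

Compute a lex Gröbner basis by Buchberger's algorithm.
f_1 = 12a + 3b + 45, LT = a.
f_2 = -4ab + 7a - 6b^2 - 7b + 90, LT = ab.
f_3 = -2a^2 - 3ab + 3a + b + 57, LT = a^2.
f_4 = -11a + 4b - 21, LT = a.

S(f_1,f_2): lcm = ab. S = 7/4a - 5/4b^2 + 2b + 45/2.
  reduce S modulo (f_1, f_2, f_3, f_4):
  remainder -5/4b^2 + 25/16b + 255/16 ≠ 0; add h_5 = -5/4b^2 + 25/16b + 255/16 to the basis.

S(f_1,f_3): lcm = a^2. S = -5/4ab + 21/4a + 1/2b + 57/2.
  reduce S modulo (f_1, f_2, f_3, f_4, h_5):
  remainder 273/64b + 819/64 ≠ 0; add h_6 = 273/64b + 819/64 to the basis.

The other S-polynomials (S(f_1,f_4), S(f_2,f_3), S(f_2,f_4), S(f_3,f_4), S(f_1,h_5), S(f_2,h_5), S(f_3,h_5), S(f_4,h_5), S(f_1,h_6), S(f_2,h_6), S(f_3,h_6), S(f_4,h_6), S(h_5,h_6)) all reduce to 0 modulo the current basis, so we have a Gröbner basis.
Inter-reduce: drop elements whose leading term is divisible by another's, tail-reduce, and make monic.
Reduced Gröbner basis: {a + 3, b + 3}.

The lex basis is triangular: the last element involves only b. Solving b + 3 = 0 gives b ∈ {-3}; substituting each value into the earlier elements determines the remaining variables.
  b = -3: the earlier basis element becomes a + 3 = 0, giving a = -3 — point (-3, -3).
Zero-dimensionality of the ideal guarantees finitely many solutions over ℂ.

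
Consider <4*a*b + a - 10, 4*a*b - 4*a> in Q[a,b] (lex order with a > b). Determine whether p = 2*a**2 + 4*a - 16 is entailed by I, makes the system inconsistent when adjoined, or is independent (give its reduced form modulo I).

2*a**2 + 4*a - 16 lies in I (it reduces to 0).

First compute the reduced Gröbner basis of I by Buchberger's algorithm.
f_1 = 4*a*b + a - 10, LT = a*b.
f_2 = 4*a*b - 4*a, LT = a*b.

S(f_1,f_2): lcm = a*b. S = 5/4*a - 5/2.
  leading term a: no divisor's leading term divides it; move 5/4*a to the remainder.
  leading term 1: no divisor's leading term divides it; move -5/2 to the remainder.
  remainder 5/4*a - 5/2 ≠ 0; add h_3 = 5/4*a - 5/2 to the basis.

S(f_1,h_3): lcm = a*b. S = 1/4*a + 2*b - 5/2.
  leading term a: subtract (1/5)·h_3 from 1/4*a + 2*b - 5/2 → 2*b - 2
  leading term b: no divisor's leading term divides it; move 2*b to the remainder.
  leading term 1: no divisor's leading term divides it; move -2 to the remainder.
  remainder 2*b - 2 ≠ 0; add h_4 = 2*b - 2 to the basis.

The other S-polynomials (S(f_2,h_3), S(f_1,h_4), S(f_2,h_4), S(h_3,h_4)) all reduce to 0 modulo the current basis, so we have a Gröbner basis.
Inter-reduce: drop elements whose leading term is divisible by another's, tail-reduce, and make monic.
Reduced Gröbner basis: {a - 2, b - 1}.
Label its elements g_1 = a - 2, g_2 = b - 1.

Reduce p = 2*a**2 + 4*a - 16 modulo G:
  leading term a**2: subtract (2*a)·g_1 from 2*a**2 + 4*a - 16 → 8*a - 16
  leading term a: subtract (8)·g_1 from 8*a - 16 → 0
  normal form = 0.
Since the normal form is 0, p ∈ I.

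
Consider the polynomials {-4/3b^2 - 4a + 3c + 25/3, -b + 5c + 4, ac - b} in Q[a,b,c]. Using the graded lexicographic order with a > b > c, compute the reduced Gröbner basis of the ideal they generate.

This is the nonlinear analogue of row-reducing a linear system.

f_1 = -4/3b^2 - 4a + 3c + 25/3, LT = b^2.
f_2 = -b + 5c + 4, LT = b.
f_3 = ac - b, LT = ac.

S(f_1,f_2): lcm = b^2. S = 5bc + 3a + 4b - 9/4c - 25/4.
  leading term bc: subtract (-5c)·f_2 from 5bc + 3a + 4b - 9/4c - 25/4 → 25c^2 + 3a + 4b + 71/4c - 25/4
  leading term c^2: no divisor's leading term divides it; move 25c^2 to the remainder.
  leading term a: no divisor's leading term divides it; move 3a to the remainder.
  leading term b: subtract (-4)·f_2 from 4b + 71/4c - 25/4 → 151/4c + 39/4
  leading term c: no divisor's leading term divides it; move 151/4c to the remainder.
  leading term 1: no divisor's leading term divides it; move 39/4 to the remainder.
  remainder 25c^2 + 3a + 151/4c + 39/4 ≠ 0; add g_4 = 25c^2 + 3a + 151/4c + 39/4 to the basis.

S(f_3,g_4): lcm = ac^2. S = -3/25a^2 - 151/100ac - bc - 39/100a.
  leading term a^2: no divisor's leading term divides it; move -3/25a^2 to the remainder.
  leading term ac: subtract (-151/100)·f_3 from -151/100ac - bc - 39/100a → -bc - 39/100a - 151/100b
  leading term bc: subtract (c)·f_2 from -bc - 39/100a - 151/100b → -5c^2 - 39/100a - 151/100b - 4c
  leading term c^2: subtract (-1/5)·g_4 from -5c^2 - 39/100a - 151/100b - 4c → 21/100a - 151/100b + 71/20c + 39/20
  leading term a: no divisor's leading term divides it; move 21/100a to the remainder.
  leading term b: subtract (151/100)·f_2 from -151/100b + 71/20c + 39/20 → -4c - 409/100
  leading term c: no divisor's leading term divides it; move -4c to the remainder.
  leading term 1: no divisor's leading term divides it; move -409/100 to the remainder.
  remainder -3/25a^2 + 21/100a - 4c - 409/100 ≠ 0; add g_5 = -3/25a^2 + 21/100a - 4c - 409/100 to the basis.

The other S-polynomials (S(f_1,f_3), S(f_2,f_3), S(f_1,g_4), S(f_2,g_4), S(f_1,g_5), S(f_2,g_5), S(f_3,g_5), S(g_4,g_5)) all reduce to 0 modulo the current basis, so we have a Gröbner basis.
Inter-reduce: drop elements whose leading term is divisible by another's, tail-reduce, and make monic.

G = {a^2 - 7/4a + 100/3c + 409/12, ac - 5c - 4, c^2 + 3/25a + 151/100c + 39/100, b - 5c - 4}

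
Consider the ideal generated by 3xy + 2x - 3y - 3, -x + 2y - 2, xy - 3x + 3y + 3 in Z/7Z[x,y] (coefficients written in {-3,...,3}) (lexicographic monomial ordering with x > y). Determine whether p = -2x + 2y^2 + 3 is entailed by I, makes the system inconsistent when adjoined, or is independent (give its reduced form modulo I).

-2x + 2y^2 + 3 lies in I (it reduces to 0).

First compute the reduced Gröbner basis of I by Buchberger's algorithm.
f_1 = 3xy + 2x - 3y - 3, LT = xy.
f_2 = -x + 2y - 2, LT = x.
f_3 = xy - 3x + 3y + 3, LT = xy.

S(f_1,f_2): lcm = xy. S = 3x + 2y^2 - 3y - 1.
  leading term x: subtract (-3)·f_2 from 3x + 2y^2 - 3y - 1 → 2y^2 + 3y
  leading term y^2: no divisor's leading term divides it; move 2y^2 to the remainder.
  leading term y: no divisor's leading term divides it; move 3y to the remainder.
  remainder 2y^2 + 3y ≠ 0; add h_4 = 2y^2 + 3y to the basis.

S(f_1,f_3): lcm = xy. S = -x + 3y + 3.
  leading term x: subtract (1)·f_2 from -x + 3y + 3 → y - 2
  leading term y: no divisor's leading term divides it; move y to the remainder.
  leading term 1: no divisor's leading term divides it; move -2 to the remainder.
  remainder y - 2 ≠ 0; add h_5 = y - 2 to the basis.

The other S-polynomials (S(f_2,f_3), S(f_1,h_4), S(f_2,h_4), S(f_3,h_4), S(f_1,h_5), S(f_2,h_5), S(f_3,h_5), S(h_4,h_5)) all reduce to 0 modulo the current basis, so we have a Gröbner basis.
Inter-reduce: drop elements whose leading term is divisible by another's, tail-reduce, and make monic.
Reduced Gröbner basis: {x - 2, y - 2}.
Label its elements g_1 = x - 2, g_2 = y - 2.

Reduce p = -2x + 2y^2 + 3 modulo G:
  leading term x: subtract (-2)·g_1 from -2x + 2y^2 + 3 → 2y^2 - 1
  leading term y^2: subtract (2y)·g_2 from 2y^2 - 1 → -3y - 1
  leading term y: subtract (-3)·g_2 from -3y - 1 → 0
  normal form = 0.
Since the normal form is 0, p ∈ I.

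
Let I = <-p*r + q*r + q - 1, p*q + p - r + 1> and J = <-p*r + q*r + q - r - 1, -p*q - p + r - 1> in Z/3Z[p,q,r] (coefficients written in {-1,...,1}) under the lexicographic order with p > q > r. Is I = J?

Two ideals are equal iff their reduced Gröbner bases coincide (the reduced basis is unique for a fixed ordering).
Buchberger on the first generating set:
f_1 = -p*r + q*r + q - 1, LT = p*r.
f_2 = p*q + p - r + 1, LT = p*q.

S(f_1,f_2): lcm = p*q*r. S = -p*r - q**2*r - q**2 + q + r**2 - r.
  reduce S modulo (f_1, f_2):
  remainder -q**2*r - q**2 - q*r + r**2 - r + 1 ≠ 0; add g_3 = -q**2*r - q**2 - q*r + r**2 - r + 1 to the basis.

The other S-polynomials (S(f_1,g_3), S(f_2,g_3)) all reduce to 0 modulo the current basis, so we have a Gröbner basis.
Inter-reduce: drop elements whose leading term is divisible by another's, tail-reduce, and make monic.
Reduced Gröbner basis: {p*q + p - r + 1, p*r - q*r - q + 1, q**2*r + q**2 + q*r - r**2 + r - 1}.

Buchberger on the second generating set:
h_1 = -p*r + q*r + q - r - 1, LT = p*r.
h_2 = -p*q - p + r - 1, LT = p*q.

S(h_1,h_2): lcm = p*q*r. S = -p*r - q**2*r - q**2 + q*r + q + r**2 - r.
  reduce S modulo (h_1, h_2):
  remainder -q**2*r - q**2 + r**2 + 1 ≠ 0; add k_3 = -q**2*r - q**2 + r**2 + 1 to the basis.

The other S-polynomials (S(h_1,k_3), S(h_2,k_3)) all reduce to 0 modulo the current basis, so we have a Gröbner basis.
Inter-reduce: drop elements whose leading term is divisible by another's, tail-reduce, and make monic.
Reduced Gröbner basis: {p*q + p - r + 1, p*r - q*r - q + r + 1, q**2*r + q**2 - r**2 - 1}.

The bases are distinct; the ideals are different.

No, the ideals differ.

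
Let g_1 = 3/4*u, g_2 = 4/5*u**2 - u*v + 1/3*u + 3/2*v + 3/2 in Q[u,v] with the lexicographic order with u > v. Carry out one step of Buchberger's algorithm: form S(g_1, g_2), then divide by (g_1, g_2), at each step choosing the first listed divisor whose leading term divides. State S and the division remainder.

S(g_1, g_2) = 5/4*u*v - 5/12*u - 15/8*v - 15/8; remainder on division = -15/8*v - 15/8.

lcm(LM(g_1), LM(g_2)) = u**2.
S = (lcm/LT(g_1))·g_1 − (lcm/LT(g_2))·g_2 = 5/4*u*v - 5/12*u - 15/8*v - 15/8.
Reduce S modulo (g_1, g_2) in that order:
  leading term u*v: subtract (5/3*v)·g_1 from 5/4*u*v - 5/12*u - 15/8*v - 15/8 → -5/12*u - 15/8*v - 15/8
  leading term u: subtract (-5/9)·g_1 from -5/12*u - 15/8*v - 15/8 → -15/8*v - 15/8
  leading term v: no divisor's leading term divides it; move -15/8*v to the remainder.
  leading term 1: no divisor's leading term divides it; move -15/8 to the remainder.
The remainder -15/8*v - 15/8 is nonzero, so it would be added as the next basis element.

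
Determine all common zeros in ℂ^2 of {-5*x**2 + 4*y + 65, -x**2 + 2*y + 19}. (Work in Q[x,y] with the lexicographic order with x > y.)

{(-3, -5), (3, -5)}

Compute a lex Gröbner basis by Buchberger's algorithm.
f_1 = -5*x**2 + 4*y + 65, LT = x**2.
f_2 = -x**2 + 2*y + 19, LT = x**2.

S(f_1,f_2): lcm = x**2. S = 6/5*y + 6.
  leading term y: no divisor's leading term divides it; move 6/5*y to the remainder.
  leading term 1: no divisor's leading term divides it; move 6 to the remainder.
  remainder 6/5*y + 6 ≠ 0; add h_3 = 6/5*y + 6 to the basis.

The other S-polynomials (S(f_1,h_3), S(f_2,h_3)) all reduce to 0 modulo the current basis, so we have a Gröbner basis.
Inter-reduce: drop elements whose leading term is divisible by another's, tail-reduce, and make monic.
Reduced Gröbner basis: {x**2 - 9, y + 5}.

Elimination: the polynomial y + 5 lies in the elimination ideal for y, so y ∈ {-5}. For each such y, the remaining basis elements (now univariate) give the rest of the solution.
  y = -5: the earlier basis element becomes x**2 - 9 = 0, giving x = -3, 3 — points (-3, -5), (3, -5).
Each listed point satisfies every original equation (direct substitution).
Zero-dimensionality of the ideal guarantees finitely many solutions over ℂ.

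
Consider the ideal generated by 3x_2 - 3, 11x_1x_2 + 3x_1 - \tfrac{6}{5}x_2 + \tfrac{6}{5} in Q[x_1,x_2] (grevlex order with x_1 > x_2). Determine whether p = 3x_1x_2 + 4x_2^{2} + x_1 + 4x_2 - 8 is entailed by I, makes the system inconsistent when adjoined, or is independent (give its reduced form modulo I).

First compute the reduced Gröbner basis of I by Buchberger's algorithm.
f_1 = 3x_2 - 3, LT = x_2.
f_2 = 11x_1x_2 + 3x_1 - \tfrac{6}{5}x_2 + \tfrac{6}{5}, LT = x_1x_2.

S(f_1,f_2): lcm = x_1x_2. S = -\tfrac{14}{11}x_1 + \tfrac{6}{55}x_2 - \tfrac{6}{55}.
  leading term x_1: no divisor's leading term divides it; move -\tfrac{14}{11}x_1 to the remainder.
  leading term x_2: subtract (\tfrac{2}{55})·f_1 from \tfrac{6}{55}x_2 - \tfrac{6}{55} → 0
  remainder -\tfrac{14}{11}x_1 ≠ 0; add h_3 = -\tfrac{14}{11}x_1 to the basis.

S(f_1,h_3): leading monomials are coprime, so the S-polynomial reduces to 0 (Buchberger's first criterion).
S(f_2,h_3): lcm = x_1x_2. S = \tfrac{3}{11}x_1 - \tfrac{6}{55}x_2 + \tfrac{6}{55}.
  leading term x_1: subtract (-\tfrac{3}{14})·h_3 from \tfrac{3}{11}x_1 - \tfrac{6}{55}x_2 + \tfrac{6}{55} → -\tfrac{6}{55}x_2 + \tfrac{6}{55}
  leading term x_2: subtract (-\tfrac{2}{55})·f_1 from -\tfrac{6}{55}x_2 + \tfrac{6}{55} → 0
  remainder 0.

Every S-polynomial of the final basis reduces to 0, so we have a Gröbner basis.
Inter-reduce: drop elements whose leading term is divisible by another's, tail-reduce, and make monic.
Reduced Gröbner basis: {x_1, x_2 - 1}.
Label its elements g_1 = x_1, g_2 = x_2 - 1.

Reduce p = 3x_1x_2 + 4x_2^{2} + x_1 + 4x_2 - 8 modulo G:
  leading term x_1x_2: subtract (3x_2)·g_1 from 3x_1x_2 + 4x_2^{2} + x_1 + 4x_2 - 8 → 4x_2^{2} + x_1 + 4x_2 - 8
  leading term x_2^{2}: subtract (4x_2)·g_2 from 4x_2^{2} + x_1 + 4x_2 - 8 → x_1 + 8x_2 - 8
  leading term x_1: subtract (1)·g_1 from x_1 + 8x_2 - 8 → 8x_2 - 8
  leading term x_2: subtract (8)·g_2 from 8x_2 - 8 → 0
  normal form = 0.
Since the normal form is 0, p ∈ I.

3x_1x_2 + 4x_2^{2} + x_1 + 4x_2 - 8 lies in I (it reduces to 0).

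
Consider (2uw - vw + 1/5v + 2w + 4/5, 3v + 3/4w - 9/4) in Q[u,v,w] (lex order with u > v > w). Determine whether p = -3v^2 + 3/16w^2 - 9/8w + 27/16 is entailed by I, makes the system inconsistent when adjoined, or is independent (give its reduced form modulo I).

First compute the reduced Gröbner basis of I by Buchberger's algorithm.
f_1 = 2uw - vw + 1/5v + 2w + 4/5, LT = uw.
f_2 = 3v + 3/4w - 9/4, LT = v.

S(f_1,f_2): leading monomials are coprime, so the S-polynomial reduces to 0 (Buchberger's first criterion).
Every S-polynomial of the final basis reduces to 0, so we have a Gröbner basis.
Inter-reduce: drop elements whose leading term is divisible by another's, tail-reduce, and make monic.
Reduced Gröbner basis: {uw + 1/8w^2 + 3/5w + 19/40, v + 1/4w - 3/4}.
Label its elements g_1 = uw + 1/8w^2 + 3/5w + 19/40, g_2 = v + 1/4w - 3/4.

Reduce p = -3v^2 + 3/16w^2 - 9/8w + 27/16 modulo G:
  leading term v^2: subtract (-3v)·g_2 from -3v^2 + 3/16w^2 - 9/8w + 27/16 → 3/4vw - 9/4v + 3/16w^2 - 9/8w + 27/16
  leading term vw: subtract (3/4w)·g_2 from 3/4vw - 9/4v + 3/16w^2 - 9/8w + 27/16 → -9/4v - 9/16w + 27/16
  leading term v: subtract (-9/4)·g_2 from -9/4v - 9/16w + 27/16 → 0
  normal form = 0.
Since the normal form is 0, p ∈ I.

Ideal membership is decidable via reduction modulo a Gröbner basis.

-3v^2 + 3/16w^2 - 9/8w + 27/16 lies in I (it reduces to 0).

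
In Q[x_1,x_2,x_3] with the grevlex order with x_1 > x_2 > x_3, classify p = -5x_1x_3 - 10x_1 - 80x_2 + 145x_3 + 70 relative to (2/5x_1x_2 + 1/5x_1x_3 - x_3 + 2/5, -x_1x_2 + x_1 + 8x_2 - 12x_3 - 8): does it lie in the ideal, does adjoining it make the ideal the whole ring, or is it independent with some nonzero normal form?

First compute the reduced Gröbner basis of I by Buchberger's algorithm.
f_1 = 2/5x_1x_2 + 1/5x_1x_3 - x_3 + 2/5, LT = x_1x_2.
f_2 = -x_1x_2 + x_1 + 8x_2 - 12x_3 - 8, LT = x_1x_2.

S(f_1,f_2): lcm = x_1x_2. S = 1/2x_1x_3 + x_1 + 8x_2 - 29/2x_3 - 7.
  reduce S modulo (f_1, f_2):
  remainder 1/2x_1x_3 + x_1 + 8x_2 - 29/2x_3 - 7 ≠ 0; add h_3 = 1/2x_1x_3 + x_1 + 8x_2 - 29/2x_3 - 7 to the basis.

S(f_1,h_3): lcm = x_1x_2x_3. S = 1/2x_1x_3^2 - 2x_1x_2 - 16x_2^2 + 29x_2x_3 - 5/2x_3^2 + 14x_2 + x_3.
  reduce S modulo (f_1, f_2, h_3):
  remainder -16x_2^2 + 21x_2x_3 + 12x_3^2 + 14x_2 + 3x_3 + 2 ≠ 0; add h_4 = -16x_2^2 + 21x_2x_3 + 12x_3^2 + 14x_2 + 3x_3 + 2 to the basis.

The other S-polynomials (S(f_2,h_3), S(f_1,h_4), S(f_2,h_4), S(h_3,h_4)) all reduce to 0 modulo the current basis, so we have a Gröbner basis.
Inter-reduce: drop elements whose leading term is divisible by another's, tail-reduce, and make monic.
Reduced Gröbner basis: {x_1x_2 - x_1 - 8x_2 + 12x_3 + 8, x_2^2 - 21/16x_2x_3 - 3/4x_3^2 - 7/8x_2 - 3/16x_3 - 1/8, x_1x_3 + 2x_1 + 16x_2 - 29x_3 - 14}.
Label its elements g_1 = x_1x_2 - x_1 - 8x_2 + 12x_3 + 8, g_2 = x_2^2 - 21/16x_2x_3 - 3/4x_3^2 - 7/8x_2 - 3/16x_3 - 1/8, g_3 = x_1x_3 + 2x_1 + 16x_2 - 29x_3 - 14.

Reduce p = -5x_1x_3 - 10x_1 - 80x_2 + 145x_3 + 70 modulo G:
  leading term x_1x_3: subtract (-5)·g_3 from -5x_1x_3 - 10x_1 - 80x_2 + 145x_3 + 70 → 0
  normal form = 0.
Since the normal form is 0, p ∈ I.

-5x_1x_3 - 10x_1 - 80x_2 + 145x_3 + 70 lies in I (it reduces to 0).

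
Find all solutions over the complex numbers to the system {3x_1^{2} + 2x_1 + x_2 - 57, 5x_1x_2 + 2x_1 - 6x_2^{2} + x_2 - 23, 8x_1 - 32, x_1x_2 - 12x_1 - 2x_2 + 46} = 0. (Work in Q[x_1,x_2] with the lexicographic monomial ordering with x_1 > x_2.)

Compute a lex Gröbner basis by Buchberger's algorithm.
f_1 = 3x_1^{2} + 2x_1 + x_2 - 57, LT = x_1^{2}.
f_2 = 5x_1x_2 + 2x_1 - 6x_2^{2} + x_2 - 23, LT = x_1x_2.
f_3 = 8x_1 - 32, LT = x_1.
f_4 = x_1x_2 - 12x_1 - 2x_2 + 46, LT = x_1x_2.

S(f_1,f_2): lcm = x_1^{2}x_2. S = -\tfrac{2}{5}x_1^{2} + \tfrac{6}{5}x_1x_2^{2} + \tfrac{7}{15}x_1x_2 + \tfrac{23}{5}x_1 + \tfrac{1}{3}x_2^{2} - 19x_2.
  leading term x_1^{2}: subtract (-\tfrac{2}{15})·f_1 from -\tfrac{2}{5}x_1^{2} + \tfrac{6}{5}x_1x_2^{2} + \tfrac{7}{15}x_1x_2 + \tfrac{23}{5}x_1 + \tfrac{1}{3}x_2^{2} - 19x_2 → \tfrac{6}{5}x_1x_2^{2} + \tfrac{7}{15}x_1x_2 + \tfrac{73}{15}x_1 + \tfrac{1}{3}x_2^{2} - \tfrac{283}{15}x_2 - \tfrac{38}{5}
  leading term x_1x_2^{2}: subtract (\tfrac{6}{25}x_2)·f_2 from \tfrac{6}{5}x_1x_2^{2} + \tfrac{7}{15}x_1x_2 + \tfrac{73}{15}x_1 + \tfrac{1}{3}x_2^{2} - \tfrac{283}{15}x_2 - \tfrac{38}{5} → -\tfrac{1}{75}x_1x_2 + \tfrac{73}{15}x_1 + \tfrac{36}{25}x_2^{3} + \tfrac{7}{75}x_2^{2} - \tfrac{1001}{75}x_2 - \tfrac{38}{5}
  leading term x_1x_2: subtract (-\tfrac{1}{375})·f_2 from -\tfrac{1}{75}x_1x_2 + \tfrac{73}{15}x_1 + \tfrac{36}{25}x_2^{3} + \tfrac{7}{75}x_2^{2} - \tfrac{1001}{75}x_2 - \tfrac{38}{5} → \tfrac{609}{125}x_1 + \tfrac{36}{25}x_2^{3} + \tfrac{29}{375}x_2^{2} - \tfrac{1668}{125}x_2 - \tfrac{2873}{375}
  leading term x_1: subtract (\tfrac{609}{1000})·f_3 from \tfrac{609}{125}x_1 + \tfrac{36}{25}x_2^{3} + \tfrac{29}{375}x_2^{2} - \tfrac{1668}{125}x_2 - \tfrac{2873}{375} → \tfrac{36}{25}x_2^{3} + \tfrac{29}{375}x_2^{2} - \tfrac{1668}{125}x_2 + \tfrac{887}{75}
  leading term x_2^{3}: no divisor's leading term divides it; move \tfrac{36}{25}x_2^{3} to the remainder.
  leading term x_2^{2}: no divisor's leading term divides it; move \tfrac{29}{375}x_2^{2} to the remainder.
  leading term x_2: no divisor's leading term divides it; move -\tfrac{1668}{125}x_2 to the remainder.
  leading term 1: no divisor's leading term divides it; move \tfrac{887}{75} to the remainder.
  remainder \tfrac{36}{25}x_2^{3} + \tfrac{29}{375}x_2^{2} - \tfrac{1668}{125}x_2 + \tfrac{887}{75} ≠ 0; add h_5 = \tfrac{36}{25}x_2^{3} + \tfrac{29}{375}x_2^{2} - \tfrac{1668}{125}x_2 + \tfrac{887}{75} to the basis.

S(f_1,f_3): lcm = x_1^{2}. S = \tfrac{14}{3}x_1 + \tfrac{1}{3}x_2 - 19.
  leading term x_1: subtract (\tfrac{7}{12})·f_3 from \tfrac{14}{3}x_1 + \tfrac{1}{3}x_2 - 19 → \tfrac{1}{3}x_2 - \tfrac{1}{3}
  leading term x_2: no divisor's leading term divides it; move \tfrac{1}{3}x_2 to the remainder.
  leading term 1: no divisor's leading term divides it; move -\tfrac{1}{3} to the remainder.
  remainder \tfrac{1}{3}x_2 - \tfrac{1}{3} ≠ 0; add h_6 = \tfrac{1}{3}x_2 - \tfrac{1}{3} to the basis.

The other S-polynomials (S(f_1,f_4), S(f_2,f_3), S(f_2,f_4), S(f_3,f_4), S(f_1,h_5), S(f_2,h_5), S(f_3,h_5), S(f_4,h_5), S(f_1,h_6), S(f_2,h_6), S(f_3,h_6), S(f_4,h_6), S(h_5,h_6)) all reduce to 0 modulo the current basis, so we have a Gröbner basis.
Inter-reduce: drop elements whose leading term is divisible by another's, tail-reduce, and make monic.
Reduced Gröbner basis: {x_1 - 4, x_2 - 1}.

Since the basis is lex-ordered, x_2 - 1 is univariate in x_2. Its roots are {1}. Back-substituting each root into the other basis elements fixes the other coordinates.
  x_2 = 1: the earlier basis element becomes x_1 - 4 = 0, giving x_1 = 4 — point (4, 1).
Each listed point satisfies every original equation (direct substitution).
This is the nonlinear analogue of row-reducing a linear system.

{(4, 1)}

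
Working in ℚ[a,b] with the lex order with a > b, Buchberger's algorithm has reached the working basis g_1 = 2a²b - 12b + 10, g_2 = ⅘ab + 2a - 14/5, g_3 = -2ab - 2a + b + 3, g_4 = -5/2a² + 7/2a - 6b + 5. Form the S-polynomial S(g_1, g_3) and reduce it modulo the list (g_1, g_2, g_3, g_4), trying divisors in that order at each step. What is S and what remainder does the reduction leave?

S(g_1, g_3) = -a² + ½ab + 3/2a - 6b + 5; remainder on division = -23/20a - 18/5b + 19/4.

lcm(LM(g_1), LM(g_3)) = a²b.
S = (lcm/LT(g_1))·g_1 − (lcm/LT(g_3))·g_3 = -a² + ½ab + 3/2a - 6b + 5.
Reduce S modulo (g_1, g_2, g_3, g_4) in that order:
  leading term a²: subtract (⅖)·g_4 from -a² + ½ab + 3/2a - 6b + 5 → ½ab + 1/10a - 18/5b + 3
  leading term ab: subtract (⅝)·g_2 from ½ab + 1/10a - 18/5b + 3 → -23/20a - 18/5b + 19/4
  leading term a: no divisor's leading term divides it; move -23/20a to the remainder.
  leading term b: no divisor's leading term divides it; move -18/5b to the remainder.
  leading term 1: no divisor's leading term divides it; move 19/4 to the remainder.
The remainder -23/20a - 18/5b + 19/4 is nonzero, so it would be added as the next basis element.
An S-polynomial is built so that the two leading terms cancel; whether anything survives reduction is exactly the Gröbner-basis criterion.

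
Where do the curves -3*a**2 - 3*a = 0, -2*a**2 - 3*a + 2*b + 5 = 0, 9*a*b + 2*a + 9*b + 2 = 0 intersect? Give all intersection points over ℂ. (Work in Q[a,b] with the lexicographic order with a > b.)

{(-1, -3)}

Compute a lex Gröbner basis by Buchberger's algorithm.
f_1 = -3*a**2 - 3*a, LT = a**2.
f_2 = -2*a**2 - 3*a + 2*b + 5, LT = a**2.
f_3 = 9*a*b + 2*a + 9*b + 2, LT = a*b.

S(f_1,f_2): lcm = a**2. S = -1/2*a + b + 5/2.
  reduce S modulo (f_1, f_2, f_3):
  remainder -1/2*a + b + 5/2 ≠ 0; add h_4 = -1/2*a + b + 5/2 to the basis.

S(f_2,f_3): lcm = a**2*b. S = -2/9*a**2 + 1/2*a*b - 2/9*a - b**2 - 5/2*b.
  reduce S modulo (f_1, f_2, f_3, h_4):
  remainder -b**2 - 29/9*b - 2/3 ≠ 0; add h_5 = -b**2 - 29/9*b - 2/3 to the basis.

S(f_1,h_4): lcm = a**2. S = 2*a*b + 6*a.
  reduce S modulo (f_1, f_2, f_3, h_4, h_5):
  remainder 82/9*b + 82/3 ≠ 0; add h_6 = 82/9*b + 82/3 to the basis.

The other S-polynomials (S(f_1,f_3), S(f_2,h_4), S(f_3,h_4), S(f_1,h_5), S(f_2,h_5), S(f_3,h_5), S(h_4,h_5), S(f_1,h_6), S(f_2,h_6), S(f_3,h_6), S(h_4,h_6), S(h_5,h_6)) all reduce to 0 modulo the current basis, so we have a Gröbner basis.
Inter-reduce: drop elements whose leading term is divisible by another's, tail-reduce, and make monic.
Reduced Gröbner basis: {a + 1, b + 3}.

Since the basis is lex-ordered, b + 3 is univariate in b. Its roots are {-3}. Back-substituting each root into the other basis elements fixes the other coordinates.
  b = -3: the earlier basis element becomes a + 1 = 0, giving a = -1 — point (-1, -3).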